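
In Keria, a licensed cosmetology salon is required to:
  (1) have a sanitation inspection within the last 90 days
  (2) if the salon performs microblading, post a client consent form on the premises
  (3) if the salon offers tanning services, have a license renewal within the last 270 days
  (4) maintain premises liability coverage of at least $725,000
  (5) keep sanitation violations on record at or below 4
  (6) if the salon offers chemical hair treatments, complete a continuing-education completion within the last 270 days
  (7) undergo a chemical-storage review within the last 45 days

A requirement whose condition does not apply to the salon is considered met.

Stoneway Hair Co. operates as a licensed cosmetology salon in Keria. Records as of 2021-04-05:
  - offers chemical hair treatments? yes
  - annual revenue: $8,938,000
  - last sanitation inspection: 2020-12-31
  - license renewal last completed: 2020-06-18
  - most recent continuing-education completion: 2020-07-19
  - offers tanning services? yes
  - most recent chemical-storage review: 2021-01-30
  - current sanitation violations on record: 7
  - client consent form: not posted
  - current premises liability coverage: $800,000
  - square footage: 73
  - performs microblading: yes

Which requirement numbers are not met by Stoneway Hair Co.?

1. sanitation inspection 95 days ago vs limit 90 → not met
2. condition 'performs microblading' holds; client consent form absent → not met
3. condition 'offers tanning services' holds; license renewal 291 days ago vs limit 270 → not met
4. premises liability coverage $800,000 ≥ $725,000 → met
5. sanitation violations on record 7 > 4 → not met
6. condition 'offers chemical hair treatments' holds; continuing-education completion 260 days ago vs limit 270 → met
7. chemical-storage review 65 days ago vs limit 45 → not met
Not met: 1, 2, 3, 5, 7

1, 2, 3, 5, 7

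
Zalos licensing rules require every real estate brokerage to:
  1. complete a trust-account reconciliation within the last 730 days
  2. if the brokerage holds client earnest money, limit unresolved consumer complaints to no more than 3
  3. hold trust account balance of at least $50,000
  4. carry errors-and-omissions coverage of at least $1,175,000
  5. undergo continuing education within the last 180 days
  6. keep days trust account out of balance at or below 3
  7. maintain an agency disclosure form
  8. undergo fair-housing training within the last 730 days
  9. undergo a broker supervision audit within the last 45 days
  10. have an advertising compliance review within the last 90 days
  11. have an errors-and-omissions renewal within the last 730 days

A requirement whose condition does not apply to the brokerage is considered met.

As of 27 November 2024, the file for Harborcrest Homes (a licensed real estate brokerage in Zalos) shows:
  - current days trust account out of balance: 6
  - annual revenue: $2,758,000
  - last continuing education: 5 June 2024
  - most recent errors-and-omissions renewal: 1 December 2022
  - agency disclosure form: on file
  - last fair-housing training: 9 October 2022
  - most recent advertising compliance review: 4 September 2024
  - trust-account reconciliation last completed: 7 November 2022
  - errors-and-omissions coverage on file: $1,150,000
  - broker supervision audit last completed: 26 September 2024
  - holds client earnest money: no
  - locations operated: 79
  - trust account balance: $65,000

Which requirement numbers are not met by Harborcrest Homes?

1, 4, 6, 8, 9

1. trust-account reconciliation 751 days ago vs limit 730 → not met
2. condition 'holds client earnest money' does not hold → requirement n/a → met
3. trust account balance $65,000 ≥ $50,000 → met
4. errors-and-omissions coverage $1,150,000 < $1,175,000 → not met
5. continuing education 175 days ago vs limit 180 → met
6. days trust account out of balance 6 > 3 → not met
7. agency disclosure form present → met
8. fair-housing training 780 days ago vs limit 730 → not met
9. broker supervision audit 62 days ago vs limit 45 → not met
10. advertising compliance review 84 days ago vs limit 90 → met
11. errors-and-omissions renewal 727 days ago vs limit 730 → met
Not met: 1, 4, 6, 8, 9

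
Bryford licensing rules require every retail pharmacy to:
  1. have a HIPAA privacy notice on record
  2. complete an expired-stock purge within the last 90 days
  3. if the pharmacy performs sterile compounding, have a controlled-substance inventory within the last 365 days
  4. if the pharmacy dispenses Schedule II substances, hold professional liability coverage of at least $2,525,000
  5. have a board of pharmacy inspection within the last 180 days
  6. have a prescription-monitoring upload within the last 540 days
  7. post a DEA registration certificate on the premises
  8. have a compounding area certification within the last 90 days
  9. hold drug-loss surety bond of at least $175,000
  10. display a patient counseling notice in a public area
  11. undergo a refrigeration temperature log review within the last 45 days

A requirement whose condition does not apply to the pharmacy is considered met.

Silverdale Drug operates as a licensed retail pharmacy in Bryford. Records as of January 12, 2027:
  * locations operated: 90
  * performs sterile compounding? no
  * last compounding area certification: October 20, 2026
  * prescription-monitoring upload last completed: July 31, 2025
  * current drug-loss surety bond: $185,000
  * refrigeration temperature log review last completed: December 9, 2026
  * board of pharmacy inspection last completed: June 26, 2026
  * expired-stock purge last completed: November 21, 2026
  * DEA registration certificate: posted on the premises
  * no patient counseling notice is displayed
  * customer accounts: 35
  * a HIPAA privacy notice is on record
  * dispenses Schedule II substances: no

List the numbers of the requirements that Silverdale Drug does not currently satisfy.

5, 10

1. HIPAA privacy notice present → met
2. expired-stock purge 52 days ago vs limit 90 → met
3. condition 'performs sterile compounding' does not hold → requirement n/a → met
4. condition 'dispenses Schedule II substances' does not hold → requirement n/a → met
5. board of pharmacy inspection 200 days ago vs limit 180 → not met
6. prescription-monitoring upload 530 days ago vs limit 540 → met
7. DEA registration certificate present → met
8. compounding area certification 84 days ago vs limit 90 → met
9. drug-loss surety bond $185,000 ≥ $175,000 → met
10. patient counseling notice absent → not met
11. refrigeration temperature log review 34 days ago vs limit 45 → met
Not met: 5, 10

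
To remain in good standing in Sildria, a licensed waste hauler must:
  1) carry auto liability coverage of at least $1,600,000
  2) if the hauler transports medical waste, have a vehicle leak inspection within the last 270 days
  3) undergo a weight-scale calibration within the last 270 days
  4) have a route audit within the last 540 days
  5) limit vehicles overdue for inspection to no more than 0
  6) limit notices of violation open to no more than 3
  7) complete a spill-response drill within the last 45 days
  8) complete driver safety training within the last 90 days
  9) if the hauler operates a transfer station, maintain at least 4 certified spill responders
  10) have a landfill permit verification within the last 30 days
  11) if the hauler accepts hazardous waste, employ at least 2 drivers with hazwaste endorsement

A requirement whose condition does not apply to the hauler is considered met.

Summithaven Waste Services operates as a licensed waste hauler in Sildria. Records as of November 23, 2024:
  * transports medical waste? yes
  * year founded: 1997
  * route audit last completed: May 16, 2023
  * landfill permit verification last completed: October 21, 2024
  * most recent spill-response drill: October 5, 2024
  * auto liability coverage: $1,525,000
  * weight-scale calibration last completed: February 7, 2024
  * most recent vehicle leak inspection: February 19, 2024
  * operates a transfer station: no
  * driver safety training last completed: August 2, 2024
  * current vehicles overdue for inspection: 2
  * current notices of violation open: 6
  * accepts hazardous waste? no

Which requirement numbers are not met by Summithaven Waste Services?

1, 2, 3, 4, 5, 6, 7, 8, 10

1. auto liability coverage $1,525,000 < $1,600,000 → not met
2. condition 'transports medical waste' holds; vehicle leak inspection 278 days ago vs limit 270 → not met
3. weight-scale calibration 290 days ago vs limit 270 → not met
4. route audit 557 days ago vs limit 540 → not met
5. vehicles overdue for inspection 2 > 0 → not met
6. notices of violation open 6 > 3 → not met
7. spill-response drill 49 days ago vs limit 45 → not met
8. driver safety training 113 days ago vs limit 90 → not met
9. condition 'operates a transfer station' does not hold → requirement n/a → met
10. landfill permit verification 33 days ago vs limit 30 → not met
11. condition 'accepts hazardous waste' does not hold → requirement n/a → met
Not met: 1, 2, 3, 4, 5, 6, 7, 8, 10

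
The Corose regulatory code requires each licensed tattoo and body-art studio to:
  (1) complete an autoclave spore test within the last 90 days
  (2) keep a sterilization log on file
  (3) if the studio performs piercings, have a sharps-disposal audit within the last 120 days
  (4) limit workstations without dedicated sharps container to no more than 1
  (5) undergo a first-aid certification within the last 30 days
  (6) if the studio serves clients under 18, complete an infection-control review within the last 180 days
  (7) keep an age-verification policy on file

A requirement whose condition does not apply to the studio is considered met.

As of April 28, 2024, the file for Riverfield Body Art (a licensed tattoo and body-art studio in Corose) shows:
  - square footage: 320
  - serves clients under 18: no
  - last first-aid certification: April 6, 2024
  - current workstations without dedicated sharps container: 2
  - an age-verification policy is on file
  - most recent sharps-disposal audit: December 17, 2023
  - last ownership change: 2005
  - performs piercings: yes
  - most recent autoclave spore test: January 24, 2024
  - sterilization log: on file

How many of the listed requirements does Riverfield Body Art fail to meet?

3

1. autoclave spore test 95 days ago vs limit 90 → not met
2. sterilization log present → met
3. condition 'performs piercings' holds; sharps-disposal audit 133 days ago vs limit 120 → not met
4. workstations without dedicated sharps container 2 > 1 → not met
5. first-aid certification 22 days ago vs limit 30 → met
6. condition 'serves clients under 18' does not hold → requirement n/a → met
7. age-verification policy present → met
Not met: 3 of 7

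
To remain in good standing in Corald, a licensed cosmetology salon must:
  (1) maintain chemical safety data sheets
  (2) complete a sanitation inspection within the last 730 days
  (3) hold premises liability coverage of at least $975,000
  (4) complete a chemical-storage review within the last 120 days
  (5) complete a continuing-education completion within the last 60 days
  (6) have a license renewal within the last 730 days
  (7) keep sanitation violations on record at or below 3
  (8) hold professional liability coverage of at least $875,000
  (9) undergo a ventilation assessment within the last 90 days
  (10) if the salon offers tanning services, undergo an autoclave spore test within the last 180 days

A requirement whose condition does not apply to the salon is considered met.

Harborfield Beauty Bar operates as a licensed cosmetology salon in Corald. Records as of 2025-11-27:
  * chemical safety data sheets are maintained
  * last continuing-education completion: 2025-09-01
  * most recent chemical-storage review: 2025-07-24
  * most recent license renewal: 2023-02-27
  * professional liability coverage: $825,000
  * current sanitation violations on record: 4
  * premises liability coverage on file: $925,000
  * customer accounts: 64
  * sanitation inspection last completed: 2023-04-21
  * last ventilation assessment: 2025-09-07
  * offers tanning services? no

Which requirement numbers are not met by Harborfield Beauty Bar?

1. chemical safety data sheets present → met
2. sanitation inspection 951 days ago vs limit 730 → not met
3. premises liability coverage $925,000 < $975,000 → not met
4. chemical-storage review 126 days ago vs limit 120 → not met
5. continuing-education completion 87 days ago vs limit 60 → not met
6. license renewal 1004 days ago vs limit 730 → not met
7. sanitation violations on record 4 > 3 → not met
8. professional liability coverage $825,000 < $875,000 → not met
9. ventilation assessment 81 days ago vs limit 90 → met
10. condition 'offers tanning services' does not hold → requirement n/a → met
Not met: 2, 3, 4, 5, 6, 7, 8

2, 3, 4, 5, 6, 7, 8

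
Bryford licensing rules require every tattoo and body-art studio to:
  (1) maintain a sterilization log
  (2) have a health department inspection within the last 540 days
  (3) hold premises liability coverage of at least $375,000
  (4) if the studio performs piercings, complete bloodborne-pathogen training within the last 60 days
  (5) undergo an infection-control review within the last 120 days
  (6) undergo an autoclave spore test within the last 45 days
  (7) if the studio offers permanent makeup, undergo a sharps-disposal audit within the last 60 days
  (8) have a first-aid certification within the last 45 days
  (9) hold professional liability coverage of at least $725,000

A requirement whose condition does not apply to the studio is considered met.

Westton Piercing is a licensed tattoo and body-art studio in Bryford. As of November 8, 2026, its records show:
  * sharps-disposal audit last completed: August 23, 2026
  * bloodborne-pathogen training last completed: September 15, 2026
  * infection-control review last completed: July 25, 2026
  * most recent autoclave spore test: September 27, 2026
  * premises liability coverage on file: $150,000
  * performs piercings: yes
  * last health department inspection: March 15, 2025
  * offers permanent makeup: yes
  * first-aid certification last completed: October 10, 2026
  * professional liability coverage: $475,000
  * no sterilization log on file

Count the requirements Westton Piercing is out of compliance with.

1. sterilization log absent → not met
2. health department inspection 603 days ago vs limit 540 → not met
3. premises liability coverage $150,000 < $375,000 → not met
4. condition 'performs piercings' holds; bloodborne-pathogen training 54 days ago vs limit 60 → met
5. infection-control review 106 days ago vs limit 120 → met
6. autoclave spore test 42 days ago vs limit 45 → met
7. condition 'offers permanent makeup' holds; sharps-disposal audit 77 days ago vs limit 60 → not met
8. first-aid certification 29 days ago vs limit 45 → met
9. professional liability coverage $475,000 < $725,000 → not met
Not met: 5 of 9

5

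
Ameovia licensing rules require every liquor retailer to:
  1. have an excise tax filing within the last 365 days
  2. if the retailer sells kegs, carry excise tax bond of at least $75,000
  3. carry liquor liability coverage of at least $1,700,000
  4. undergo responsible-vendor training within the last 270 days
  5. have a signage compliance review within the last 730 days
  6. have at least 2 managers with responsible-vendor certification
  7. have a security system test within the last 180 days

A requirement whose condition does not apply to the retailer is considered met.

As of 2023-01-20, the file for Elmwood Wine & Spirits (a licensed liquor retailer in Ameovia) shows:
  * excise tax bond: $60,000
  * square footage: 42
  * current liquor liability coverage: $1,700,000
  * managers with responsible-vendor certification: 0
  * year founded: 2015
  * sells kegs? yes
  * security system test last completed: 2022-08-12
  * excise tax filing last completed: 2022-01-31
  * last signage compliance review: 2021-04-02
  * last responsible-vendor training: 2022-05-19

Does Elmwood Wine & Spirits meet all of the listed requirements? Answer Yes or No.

1. excise tax filing 354 days ago vs limit 365 → met
2. condition 'sells kegs' holds; excise tax bond $60,000 < $75,000 → not met
3. liquor liability coverage $1,700,000 ≥ $1,700,000 → met
4. responsible-vendor training 246 days ago vs limit 270 → met
5. signage compliance review 658 days ago vs limit 730 → met
6. managers with responsible-vendor certification 0 < 2 → not met
7. security system test 161 days ago vs limit 180 → met
Not met: 2, 6

No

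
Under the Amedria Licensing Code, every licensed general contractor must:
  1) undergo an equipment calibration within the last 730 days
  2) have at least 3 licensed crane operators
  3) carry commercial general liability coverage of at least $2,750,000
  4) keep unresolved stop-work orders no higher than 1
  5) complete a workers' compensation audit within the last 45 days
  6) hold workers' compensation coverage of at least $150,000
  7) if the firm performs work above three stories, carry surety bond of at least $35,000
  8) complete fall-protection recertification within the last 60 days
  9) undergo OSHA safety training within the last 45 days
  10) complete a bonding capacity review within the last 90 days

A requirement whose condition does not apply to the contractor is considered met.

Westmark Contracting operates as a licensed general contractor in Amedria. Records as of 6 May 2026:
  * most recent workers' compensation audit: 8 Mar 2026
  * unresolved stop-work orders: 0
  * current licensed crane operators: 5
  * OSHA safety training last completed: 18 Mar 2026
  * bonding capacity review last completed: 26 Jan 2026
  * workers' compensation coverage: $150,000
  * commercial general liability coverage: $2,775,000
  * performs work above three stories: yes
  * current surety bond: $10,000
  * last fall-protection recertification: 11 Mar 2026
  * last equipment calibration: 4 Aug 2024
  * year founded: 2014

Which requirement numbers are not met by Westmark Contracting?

5, 7, 9, 10

1. equipment calibration 640 days ago vs limit 730 → met
2. licensed crane operators 5 ≥ 3 → met
3. commercial general liability coverage $2,775,000 ≥ $2,750,000 → met
4. unresolved stop-work orders 0 ≤ 1 → met
5. workers' compensation audit 59 days ago vs limit 45 → not met
6. workers' compensation coverage $150,000 ≥ $150,000 → met
7. condition 'performs work above three stories' holds; surety bond $10,000 < $35,000 → not met
8. fall-protection recertification 56 days ago vs limit 60 → met
9. OSHA safety training 49 days ago vs limit 45 → not met
10. bonding capacity review 100 days ago vs limit 90 → not met
Not met: 5, 7, 9, 10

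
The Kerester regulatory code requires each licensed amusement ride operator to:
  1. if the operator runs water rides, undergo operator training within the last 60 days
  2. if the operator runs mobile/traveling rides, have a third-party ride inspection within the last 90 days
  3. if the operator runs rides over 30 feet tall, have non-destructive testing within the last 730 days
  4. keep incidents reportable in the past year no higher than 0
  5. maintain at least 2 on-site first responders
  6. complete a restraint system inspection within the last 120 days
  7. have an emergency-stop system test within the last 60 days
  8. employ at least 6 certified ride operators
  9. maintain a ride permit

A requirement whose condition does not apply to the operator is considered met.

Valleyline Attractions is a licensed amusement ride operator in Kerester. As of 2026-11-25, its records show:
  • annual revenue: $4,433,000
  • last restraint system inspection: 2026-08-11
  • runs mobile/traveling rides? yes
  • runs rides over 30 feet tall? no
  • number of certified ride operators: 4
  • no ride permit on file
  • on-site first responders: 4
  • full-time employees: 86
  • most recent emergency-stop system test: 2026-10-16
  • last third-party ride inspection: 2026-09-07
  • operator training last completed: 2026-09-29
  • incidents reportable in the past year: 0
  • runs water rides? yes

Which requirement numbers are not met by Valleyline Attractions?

1. condition 'runs water rides' holds; operator training 57 days ago vs limit 60 → met
2. condition 'runs mobile/traveling rides' holds; third-party ride inspection 79 days ago vs limit 90 → met
3. condition 'runs rides over 30 feet tall' does not hold → requirement n/a → met
4. incidents reportable in the past year 0 ≤ 0 → met
5. on-site first responders 4 ≥ 2 → met
6. restraint system inspection 106 days ago vs limit 120 → met
7. emergency-stop system test 40 days ago vs limit 60 → met
8. certified ride operators 4 < 6 → not met
9. ride permit absent → not met
Not met: 8, 9

8, 9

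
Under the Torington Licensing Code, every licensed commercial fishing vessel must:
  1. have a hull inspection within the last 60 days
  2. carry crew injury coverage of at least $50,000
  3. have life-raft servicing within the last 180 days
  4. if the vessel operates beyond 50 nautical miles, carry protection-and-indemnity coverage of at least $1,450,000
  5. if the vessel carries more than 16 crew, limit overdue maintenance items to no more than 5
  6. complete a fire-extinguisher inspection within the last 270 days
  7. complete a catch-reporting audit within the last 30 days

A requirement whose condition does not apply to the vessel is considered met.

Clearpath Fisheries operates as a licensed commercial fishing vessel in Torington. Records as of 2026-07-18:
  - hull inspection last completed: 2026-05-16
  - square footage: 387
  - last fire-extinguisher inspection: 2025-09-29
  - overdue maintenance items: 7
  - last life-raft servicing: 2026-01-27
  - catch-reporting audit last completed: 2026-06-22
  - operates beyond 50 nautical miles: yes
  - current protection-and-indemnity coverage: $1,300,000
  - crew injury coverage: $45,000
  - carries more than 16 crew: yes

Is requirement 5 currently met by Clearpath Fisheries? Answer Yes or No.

No

5. condition 'carries more than 16 crew' holds; overdue maintenance items 7 > 5 → not met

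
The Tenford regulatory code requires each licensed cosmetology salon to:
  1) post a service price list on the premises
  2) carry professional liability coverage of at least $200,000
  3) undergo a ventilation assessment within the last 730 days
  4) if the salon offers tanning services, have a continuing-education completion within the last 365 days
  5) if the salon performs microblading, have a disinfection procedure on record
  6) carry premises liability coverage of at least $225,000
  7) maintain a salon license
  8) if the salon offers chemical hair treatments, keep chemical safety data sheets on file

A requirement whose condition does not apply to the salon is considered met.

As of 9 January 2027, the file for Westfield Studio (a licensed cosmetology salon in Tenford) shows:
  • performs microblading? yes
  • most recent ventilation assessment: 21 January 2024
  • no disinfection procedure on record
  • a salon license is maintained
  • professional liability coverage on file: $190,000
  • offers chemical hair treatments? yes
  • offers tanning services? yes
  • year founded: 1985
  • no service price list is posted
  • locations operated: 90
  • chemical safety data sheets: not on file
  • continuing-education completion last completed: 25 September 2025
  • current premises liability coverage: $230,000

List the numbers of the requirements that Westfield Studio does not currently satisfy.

1, 2, 3, 4, 5, 8

1. service price list absent → not met
2. professional liability coverage $190,000 < $200,000 → not met
3. ventilation assessment 1084 days ago vs limit 730 → not met
4. condition 'offers tanning services' holds; continuing-education completion 471 days ago vs limit 365 → not met
5. condition 'performs microblading' holds; disinfection procedure absent → not met
6. premises liability coverage $230,000 ≥ $225,000 → met
7. salon license present → met
8. condition 'offers chemical hair treatments' holds; chemical safety data sheets absent → not met
Not met: 1, 2, 3, 4, 5, 8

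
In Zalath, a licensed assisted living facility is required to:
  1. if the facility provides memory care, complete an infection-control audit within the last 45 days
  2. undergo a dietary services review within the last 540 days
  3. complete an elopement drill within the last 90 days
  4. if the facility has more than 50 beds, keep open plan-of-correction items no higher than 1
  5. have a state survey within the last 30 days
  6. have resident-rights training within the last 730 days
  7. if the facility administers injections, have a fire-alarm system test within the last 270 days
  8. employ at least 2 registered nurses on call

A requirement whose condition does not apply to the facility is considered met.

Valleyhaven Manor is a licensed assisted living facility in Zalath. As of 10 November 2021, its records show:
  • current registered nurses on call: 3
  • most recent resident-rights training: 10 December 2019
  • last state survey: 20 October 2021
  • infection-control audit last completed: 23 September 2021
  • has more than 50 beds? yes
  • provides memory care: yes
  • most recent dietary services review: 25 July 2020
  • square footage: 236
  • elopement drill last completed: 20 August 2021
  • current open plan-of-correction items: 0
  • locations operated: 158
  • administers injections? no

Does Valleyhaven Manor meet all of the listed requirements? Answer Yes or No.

1. condition 'provides memory care' holds; infection-control audit 48 days ago vs limit 45 → not met
2. dietary services review 473 days ago vs limit 540 → met
3. elopement drill 82 days ago vs limit 90 → met
4. condition 'has more than 50 beds' holds; open plan-of-correction items 0 ≤ 1 → met
5. state survey 21 days ago vs limit 30 → met
6. resident-rights training 701 days ago vs limit 730 → met
7. condition 'administers injections' does not hold → requirement n/a → met
8. registered nurses on call 3 ≥ 2 → met
Not met: 1

No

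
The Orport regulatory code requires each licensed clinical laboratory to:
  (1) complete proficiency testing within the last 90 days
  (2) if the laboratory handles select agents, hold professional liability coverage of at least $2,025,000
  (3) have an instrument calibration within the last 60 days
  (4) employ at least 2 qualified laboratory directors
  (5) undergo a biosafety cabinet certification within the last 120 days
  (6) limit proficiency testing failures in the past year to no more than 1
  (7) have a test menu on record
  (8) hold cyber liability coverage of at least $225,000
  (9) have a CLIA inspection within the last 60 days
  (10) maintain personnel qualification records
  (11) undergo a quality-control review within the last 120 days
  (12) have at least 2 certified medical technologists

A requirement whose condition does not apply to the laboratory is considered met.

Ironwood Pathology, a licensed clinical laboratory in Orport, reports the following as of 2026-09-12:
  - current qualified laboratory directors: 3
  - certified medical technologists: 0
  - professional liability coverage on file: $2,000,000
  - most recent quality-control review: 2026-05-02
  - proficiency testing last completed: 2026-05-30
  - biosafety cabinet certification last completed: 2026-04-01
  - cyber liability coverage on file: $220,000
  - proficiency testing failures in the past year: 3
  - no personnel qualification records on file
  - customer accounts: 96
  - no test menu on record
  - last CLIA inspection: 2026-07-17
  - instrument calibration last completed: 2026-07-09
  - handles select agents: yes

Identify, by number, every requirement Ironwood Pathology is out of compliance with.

1, 2, 3, 5, 6, 7, 8, 10, 11, 12

1. proficiency testing 105 days ago vs limit 90 → not met
2. condition 'handles select agents' holds; professional liability coverage $2,000,000 < $2,025,000 → not met
3. instrument calibration 65 days ago vs limit 60 → not met
4. qualified laboratory directors 3 ≥ 2 → met
5. biosafety cabinet certification 164 days ago vs limit 120 → not met
6. proficiency testing failures in the past year 3 > 1 → not met
7. test menu absent → not met
8. cyber liability coverage $220,000 < $225,000 → not met
9. CLIA inspection 57 days ago vs limit 60 → met
10. personnel qualification records absent → not met
11. quality-control review 133 days ago vs limit 120 → not met
12. certified medical technologists 0 < 2 → not met
Not met: 1, 2, 3, 5, 6, 7, 8, 10, 11, 12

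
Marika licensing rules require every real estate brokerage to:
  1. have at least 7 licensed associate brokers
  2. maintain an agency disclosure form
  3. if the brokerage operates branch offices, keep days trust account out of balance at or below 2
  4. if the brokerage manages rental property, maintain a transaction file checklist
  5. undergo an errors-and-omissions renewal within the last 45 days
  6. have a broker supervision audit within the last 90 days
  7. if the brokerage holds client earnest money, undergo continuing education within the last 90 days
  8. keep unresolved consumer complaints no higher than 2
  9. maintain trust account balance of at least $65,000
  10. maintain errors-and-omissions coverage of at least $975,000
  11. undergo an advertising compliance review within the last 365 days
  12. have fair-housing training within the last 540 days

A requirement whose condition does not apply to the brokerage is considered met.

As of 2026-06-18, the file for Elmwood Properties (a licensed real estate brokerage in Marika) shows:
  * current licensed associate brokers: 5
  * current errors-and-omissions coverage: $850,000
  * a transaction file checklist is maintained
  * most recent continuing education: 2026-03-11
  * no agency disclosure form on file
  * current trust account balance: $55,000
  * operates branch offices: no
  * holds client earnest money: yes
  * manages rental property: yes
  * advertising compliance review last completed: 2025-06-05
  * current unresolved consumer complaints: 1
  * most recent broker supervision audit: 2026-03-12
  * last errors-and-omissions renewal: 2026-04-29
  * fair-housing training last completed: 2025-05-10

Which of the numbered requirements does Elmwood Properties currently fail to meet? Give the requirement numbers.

1, 2, 5, 6, 7, 9, 10, 11

1. licensed associate brokers 5 < 7 → not met
2. agency disclosure form absent → not met
3. condition 'operates branch offices' does not hold → requirement n/a → met
4. condition 'manages rental property' holds; transaction file checklist present → met
5. errors-and-omissions renewal 50 days ago vs limit 45 → not met
6. broker supervision audit 98 days ago vs limit 90 → not met
7. condition 'holds client earnest money' holds; continuing education 99 days ago vs limit 90 → not met
8. unresolved consumer complaints 1 ≤ 2 → met
9. trust account balance $55,000 < $65,000 → not met
10. errors-and-omissions coverage $850,000 < $975,000 → not met
11. advertising compliance review 378 days ago vs limit 365 → not met
12. fair-housing training 404 days ago vs limit 540 → met
Not met: 1, 2, 5, 6, 7, 9, 10, 11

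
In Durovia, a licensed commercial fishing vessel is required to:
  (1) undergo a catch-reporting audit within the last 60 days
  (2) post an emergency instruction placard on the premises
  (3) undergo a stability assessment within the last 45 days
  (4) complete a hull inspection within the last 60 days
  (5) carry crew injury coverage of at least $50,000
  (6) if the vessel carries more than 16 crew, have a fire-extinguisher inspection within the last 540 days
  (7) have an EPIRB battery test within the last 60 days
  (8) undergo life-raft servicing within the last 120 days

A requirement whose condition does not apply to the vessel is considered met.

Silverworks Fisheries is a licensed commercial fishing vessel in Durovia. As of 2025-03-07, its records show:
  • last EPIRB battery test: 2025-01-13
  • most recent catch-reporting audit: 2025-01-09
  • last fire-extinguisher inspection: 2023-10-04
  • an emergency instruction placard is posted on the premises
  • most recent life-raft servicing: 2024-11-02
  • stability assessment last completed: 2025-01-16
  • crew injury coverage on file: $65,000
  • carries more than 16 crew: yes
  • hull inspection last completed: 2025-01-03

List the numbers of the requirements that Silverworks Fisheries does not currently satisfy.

3, 4, 8

1. catch-reporting audit 57 days ago vs limit 60 → met
2. emergency instruction placard present → met
3. stability assessment 50 days ago vs limit 45 → not met
4. hull inspection 63 days ago vs limit 60 → not met
5. crew injury coverage $65,000 ≥ $50,000 → met
6. condition 'carries more than 16 crew' holds; fire-extinguisher inspection 520 days ago vs limit 540 → met
7. EPIRB battery test 53 days ago vs limit 60 → met
8. life-raft servicing 125 days ago vs limit 120 → not met
Not met: 3, 4, 8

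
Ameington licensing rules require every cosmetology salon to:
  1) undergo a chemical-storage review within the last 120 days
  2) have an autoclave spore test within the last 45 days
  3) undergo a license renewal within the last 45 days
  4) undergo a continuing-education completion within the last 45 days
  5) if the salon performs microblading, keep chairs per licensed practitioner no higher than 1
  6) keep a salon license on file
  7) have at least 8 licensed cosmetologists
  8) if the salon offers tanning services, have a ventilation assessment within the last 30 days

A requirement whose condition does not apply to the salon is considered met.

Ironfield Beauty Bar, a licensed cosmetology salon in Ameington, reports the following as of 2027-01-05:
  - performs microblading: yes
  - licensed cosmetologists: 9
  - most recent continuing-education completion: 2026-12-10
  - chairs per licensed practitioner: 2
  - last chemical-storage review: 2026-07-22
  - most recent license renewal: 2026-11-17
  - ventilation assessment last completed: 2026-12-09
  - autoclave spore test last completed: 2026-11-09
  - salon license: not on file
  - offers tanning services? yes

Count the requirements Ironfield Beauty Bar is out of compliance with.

1. chemical-storage review 167 days ago vs limit 120 → not met
2. autoclave spore test 57 days ago vs limit 45 → not met
3. license renewal 49 days ago vs limit 45 → not met
4. continuing-education completion 26 days ago vs limit 45 → met
5. condition 'performs microblading' holds; chairs per licensed practitioner 2 > 1 → not met
6. salon license absent → not met
7. licensed cosmetologists 9 ≥ 8 → met
8. condition 'offers tanning services' holds; ventilation assessment 27 days ago vs limit 30 → met
Not met: 5 of 8

5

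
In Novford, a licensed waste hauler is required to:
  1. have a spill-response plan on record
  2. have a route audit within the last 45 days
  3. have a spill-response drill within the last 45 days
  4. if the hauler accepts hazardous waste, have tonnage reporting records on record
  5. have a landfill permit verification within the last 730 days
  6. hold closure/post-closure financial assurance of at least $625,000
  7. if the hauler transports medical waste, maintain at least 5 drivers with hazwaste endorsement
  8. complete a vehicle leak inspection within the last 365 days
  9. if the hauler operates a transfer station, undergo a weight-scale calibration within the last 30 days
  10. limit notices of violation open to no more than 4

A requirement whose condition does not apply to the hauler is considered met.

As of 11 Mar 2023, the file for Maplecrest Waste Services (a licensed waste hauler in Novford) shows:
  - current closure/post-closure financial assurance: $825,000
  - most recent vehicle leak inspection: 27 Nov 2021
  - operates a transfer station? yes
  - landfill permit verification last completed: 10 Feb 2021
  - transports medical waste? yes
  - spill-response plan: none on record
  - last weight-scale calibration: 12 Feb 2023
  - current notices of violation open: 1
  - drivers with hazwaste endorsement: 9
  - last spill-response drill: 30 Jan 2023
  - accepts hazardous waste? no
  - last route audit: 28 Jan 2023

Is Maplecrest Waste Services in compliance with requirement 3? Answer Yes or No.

Yes

3. spill-response drill 40 days ago vs limit 45 → met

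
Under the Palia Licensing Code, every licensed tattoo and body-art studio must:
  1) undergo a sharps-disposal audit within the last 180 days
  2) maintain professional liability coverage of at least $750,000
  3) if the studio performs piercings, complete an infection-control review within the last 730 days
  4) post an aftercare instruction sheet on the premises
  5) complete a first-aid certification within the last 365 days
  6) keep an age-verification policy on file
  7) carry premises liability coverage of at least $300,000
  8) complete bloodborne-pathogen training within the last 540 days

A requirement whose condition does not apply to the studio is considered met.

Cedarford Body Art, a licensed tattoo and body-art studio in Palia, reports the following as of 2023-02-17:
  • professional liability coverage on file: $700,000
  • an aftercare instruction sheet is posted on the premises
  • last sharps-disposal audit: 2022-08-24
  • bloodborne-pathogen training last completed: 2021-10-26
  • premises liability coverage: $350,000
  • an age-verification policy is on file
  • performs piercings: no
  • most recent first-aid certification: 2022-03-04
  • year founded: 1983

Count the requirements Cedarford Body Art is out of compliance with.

1. sharps-disposal audit 177 days ago vs limit 180 → met
2. professional liability coverage $700,000 < $750,000 → not met
3. condition 'performs piercings' does not hold → requirement n/a → met
4. aftercare instruction sheet present → met
5. first-aid certification 350 days ago vs limit 365 → met
6. age-verification policy present → met
7. premises liability coverage $350,000 ≥ $300,000 → met
8. bloodborne-pathogen training 479 days ago vs limit 540 → met
Not met: 1 of 8

1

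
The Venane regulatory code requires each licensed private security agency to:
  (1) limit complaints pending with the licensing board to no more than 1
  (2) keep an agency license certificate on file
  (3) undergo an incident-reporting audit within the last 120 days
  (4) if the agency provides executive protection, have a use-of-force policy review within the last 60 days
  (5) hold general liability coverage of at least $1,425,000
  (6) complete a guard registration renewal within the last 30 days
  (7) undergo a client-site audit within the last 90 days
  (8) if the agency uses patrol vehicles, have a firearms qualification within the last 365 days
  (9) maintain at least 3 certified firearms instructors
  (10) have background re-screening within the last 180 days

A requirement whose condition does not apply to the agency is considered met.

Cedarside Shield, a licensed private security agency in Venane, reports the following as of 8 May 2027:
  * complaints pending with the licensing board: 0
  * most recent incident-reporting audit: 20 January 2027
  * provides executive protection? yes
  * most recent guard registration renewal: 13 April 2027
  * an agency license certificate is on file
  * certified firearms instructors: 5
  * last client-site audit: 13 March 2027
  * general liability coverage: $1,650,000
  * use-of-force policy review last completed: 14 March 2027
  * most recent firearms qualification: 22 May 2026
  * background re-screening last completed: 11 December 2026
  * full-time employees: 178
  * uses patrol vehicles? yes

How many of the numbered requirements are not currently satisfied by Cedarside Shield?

0

1. complaints pending with the licensing board 0 ≤ 1 → met
2. agency license certificate present → met
3. incident-reporting audit 108 days ago vs limit 120 → met
4. condition 'provides executive protection' holds; use-of-force policy review 55 days ago vs limit 60 → met
5. general liability coverage $1,650,000 ≥ $1,425,000 → met
6. guard registration renewal 25 days ago vs limit 30 → met
7. client-site audit 56 days ago vs limit 90 → met
8. condition 'uses patrol vehicles' holds; firearms qualification 351 days ago vs limit 365 → met
9. certified firearms instructors 5 ≥ 3 → met
10. background re-screening 148 days ago vs limit 180 → met
Not met: 0 of 10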